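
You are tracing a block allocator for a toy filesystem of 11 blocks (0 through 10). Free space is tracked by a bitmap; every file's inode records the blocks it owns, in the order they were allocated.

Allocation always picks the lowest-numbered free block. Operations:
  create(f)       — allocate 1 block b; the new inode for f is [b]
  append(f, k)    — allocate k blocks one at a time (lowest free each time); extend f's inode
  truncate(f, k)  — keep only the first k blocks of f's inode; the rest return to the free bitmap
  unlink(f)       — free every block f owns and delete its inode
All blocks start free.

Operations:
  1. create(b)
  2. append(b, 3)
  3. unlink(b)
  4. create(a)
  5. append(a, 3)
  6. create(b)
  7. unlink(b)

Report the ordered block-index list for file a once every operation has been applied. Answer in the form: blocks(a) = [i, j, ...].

blocks(a) = [0, 1, 2, 3]

  1. create(b)  ⇒  F..........  {b→[0]}
  2. append(b, 3)  ⇒  FFFF.......  {b→[0, 1, 2, 3]}
  3. unlink(b)  ⇒  ...........  {}
  4. create(a)  ⇒  F..........  {a→[0]}
  5. append(a, 3)  ⇒  FFFF.......  {a→[0, 1, 2, 3]}
  6. create(b)  ⇒  FFFFF......  {a→[0, 1, 2, 3]; b→[4]}
  7. unlink(b)  ⇒  FFFF.......  {a→[0, 1, 2, 3]}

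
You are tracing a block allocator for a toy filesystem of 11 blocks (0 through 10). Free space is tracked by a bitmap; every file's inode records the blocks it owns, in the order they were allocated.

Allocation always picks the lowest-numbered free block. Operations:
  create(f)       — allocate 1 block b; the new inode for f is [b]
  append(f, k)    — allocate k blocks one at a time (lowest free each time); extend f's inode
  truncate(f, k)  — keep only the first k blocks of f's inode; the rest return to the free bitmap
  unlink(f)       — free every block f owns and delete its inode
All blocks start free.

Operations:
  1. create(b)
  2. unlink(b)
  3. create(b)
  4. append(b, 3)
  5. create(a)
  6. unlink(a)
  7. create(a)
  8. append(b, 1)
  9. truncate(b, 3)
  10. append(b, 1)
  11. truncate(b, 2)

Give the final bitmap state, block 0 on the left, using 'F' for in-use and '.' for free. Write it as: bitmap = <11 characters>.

create(b): bitmap=F.......... | b=[0]
unlink(b): bitmap=........... | 
create(b): bitmap=F.......... | b=[0]
append(b, 3): bitmap=FFFF....... | b=[0, 1, 2, 3]
create(a): bitmap=FFFFF...... | a=[4] b=[0, 1, 2, 3]
unlink(a): bitmap=FFFF....... | b=[0, 1, 2, 3]
create(a): bitmap=FFFFF...... | a=[4] b=[0, 1, 2, 3]
append(b, 1): bitmap=FFFFFF..... | a=[4] b=[0, 1, 2, 3, 5]
truncate(b, 3): bitmap=FFF.F...... | a=[4] b=[0, 1, 2]
append(b, 1): bitmap=FFFFF...... | a=[4] b=[0, 1, 2, 3]
truncate(b, 2): bitmap=FF..F...... | a=[4] b=[0, 1]

bitmap = FF..F......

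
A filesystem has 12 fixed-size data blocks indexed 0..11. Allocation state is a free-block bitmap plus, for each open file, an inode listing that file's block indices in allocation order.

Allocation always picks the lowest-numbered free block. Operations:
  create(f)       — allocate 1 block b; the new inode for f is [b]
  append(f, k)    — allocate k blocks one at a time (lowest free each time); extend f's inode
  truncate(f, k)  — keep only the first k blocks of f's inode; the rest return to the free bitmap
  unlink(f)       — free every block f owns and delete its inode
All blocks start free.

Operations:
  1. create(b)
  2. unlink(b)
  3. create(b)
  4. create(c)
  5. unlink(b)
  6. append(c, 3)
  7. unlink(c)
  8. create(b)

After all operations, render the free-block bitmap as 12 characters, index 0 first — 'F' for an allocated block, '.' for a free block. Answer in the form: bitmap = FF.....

  1. create(b)  ⇒  F...........  {b→[0]}
  2. unlink(b)  ⇒  ............  {}
  3. create(b)  ⇒  F...........  {b→[0]}
  4. create(c)  ⇒  FF..........  {b→[0]; c→[1]}
  5. unlink(b)  ⇒  .F..........  {c→[1]}
  6. append(c, 3)  ⇒  FFFF........  {c→[1, 0, 2, 3]}
  7. unlink(c)  ⇒  ............  {}
  8. create(b)  ⇒  F...........  {b→[0]}

bitmap = F...........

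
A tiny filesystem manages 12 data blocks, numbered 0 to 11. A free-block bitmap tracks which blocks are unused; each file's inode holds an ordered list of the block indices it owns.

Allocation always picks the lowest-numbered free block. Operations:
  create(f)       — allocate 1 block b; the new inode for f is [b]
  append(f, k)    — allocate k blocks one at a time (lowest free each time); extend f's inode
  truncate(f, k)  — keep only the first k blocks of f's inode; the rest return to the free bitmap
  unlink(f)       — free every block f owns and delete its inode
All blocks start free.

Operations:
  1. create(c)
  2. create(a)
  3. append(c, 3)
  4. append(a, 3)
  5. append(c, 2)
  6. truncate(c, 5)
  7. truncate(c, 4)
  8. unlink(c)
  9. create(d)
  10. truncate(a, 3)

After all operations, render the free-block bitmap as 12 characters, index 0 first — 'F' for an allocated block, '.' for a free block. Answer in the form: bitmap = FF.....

bitmap = FF...FF.....

after create(c) → c:[0]  free=[F...........]
after create(a) → a:[1], c:[0]  free=[FF..........]
after append(c, 3) → a:[1], c:[0, 2, 3, 4]  free=[FFFFF.......]
after append(a, 3) → a:[1, 5, 6, 7], c:[0, 2, 3, 4]  free=[FFFFFFFF....]
after append(c, 2) → a:[1, 5, 6, 7], c:[0, 2, 3, 4, 8, 9]  free=[FFFFFFFFFF..]
after truncate(c, 5) → a:[1, 5, 6, 7], c:[0, 2, 3, 4, 8]  free=[FFFFFFFFF...]
after truncate(c, 4) → a:[1, 5, 6, 7], c:[0, 2, 3, 4]  free=[FFFFFFFF....]
after unlink(c) → a:[1, 5, 6, 7]  free=[.F...FFF....]
after create(d) → a:[1, 5, 6, 7], d:[0]  free=[FF...FFF....]
after truncate(a, 3) → a:[1, 5, 6], d:[0]  free=[FF...FF.....]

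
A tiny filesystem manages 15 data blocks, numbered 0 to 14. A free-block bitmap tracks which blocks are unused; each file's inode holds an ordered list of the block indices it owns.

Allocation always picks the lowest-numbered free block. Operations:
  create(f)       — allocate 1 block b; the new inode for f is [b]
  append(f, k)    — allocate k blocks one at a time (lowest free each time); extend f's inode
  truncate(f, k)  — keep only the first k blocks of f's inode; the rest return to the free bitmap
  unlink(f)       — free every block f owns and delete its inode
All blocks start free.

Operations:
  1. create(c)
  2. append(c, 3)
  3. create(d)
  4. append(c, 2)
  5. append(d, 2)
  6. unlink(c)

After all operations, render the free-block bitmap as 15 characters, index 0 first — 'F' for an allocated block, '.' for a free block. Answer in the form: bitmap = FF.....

bitmap = ....F..FF......

[1] create(c) — c=0 (map F..............)
[2] append(c, 3) — c=0,1,2,3 (map FFFF...........)
[3] create(d) — c=0,1,2,3 d=4 (map FFFFF..........)
[4] append(c, 2) — c=0,1,2,3,5,6 d=4 (map FFFFFFF........)
[5] append(d, 2) — c=0,1,2,3,5,6 d=4,7,8 (map FFFFFFFFF......)
[6] unlink(c) — d=4,7,8 (map ....F..FF......)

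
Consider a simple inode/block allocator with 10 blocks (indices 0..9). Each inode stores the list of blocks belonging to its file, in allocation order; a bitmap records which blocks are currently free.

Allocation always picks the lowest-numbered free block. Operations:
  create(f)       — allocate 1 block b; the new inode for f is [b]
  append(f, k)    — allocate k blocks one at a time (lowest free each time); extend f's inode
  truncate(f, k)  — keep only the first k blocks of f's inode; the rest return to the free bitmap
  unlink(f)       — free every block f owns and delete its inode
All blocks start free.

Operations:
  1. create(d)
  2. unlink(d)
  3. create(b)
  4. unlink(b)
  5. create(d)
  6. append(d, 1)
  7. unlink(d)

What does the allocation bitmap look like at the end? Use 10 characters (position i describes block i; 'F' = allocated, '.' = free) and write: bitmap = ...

after create(d) → d:[0]  free=[F.........]
after unlink(d) →   free=[..........]
after create(b) → b:[0]  free=[F.........]
after unlink(b) →   free=[..........]
after create(d) → d:[0]  free=[F.........]
after append(d, 1) → d:[0, 1]  free=[FF........]
after unlink(d) →   free=[..........]

bitmap = ..........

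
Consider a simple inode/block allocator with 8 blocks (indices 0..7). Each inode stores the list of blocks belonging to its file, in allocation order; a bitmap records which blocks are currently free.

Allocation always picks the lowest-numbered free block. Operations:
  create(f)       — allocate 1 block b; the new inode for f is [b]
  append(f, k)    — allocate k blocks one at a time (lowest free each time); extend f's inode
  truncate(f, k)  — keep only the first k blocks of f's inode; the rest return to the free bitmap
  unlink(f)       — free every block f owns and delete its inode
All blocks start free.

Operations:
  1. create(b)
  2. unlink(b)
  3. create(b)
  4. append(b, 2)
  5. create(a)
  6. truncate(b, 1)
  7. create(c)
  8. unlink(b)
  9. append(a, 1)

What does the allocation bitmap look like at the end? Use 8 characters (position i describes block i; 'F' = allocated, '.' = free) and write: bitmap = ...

[1] create(b) — b=0 (map F.......)
[2] unlink(b) —  (map ........)
[3] create(b) — b=0 (map F.......)
[4] append(b, 2) — b=0,1,2 (map FFF.....)
[5] create(a) — a=3 b=0,1,2 (map FFFF....)
[6] truncate(b, 1) — a=3 b=0 (map F..F....)
[7] create(c) — a=3 b=0 c=1 (map FF.F....)
[8] unlink(b) — a=3 c=1 (map .F.F....)
[9] append(a, 1) — a=3,0 c=1 (map FF.F....)

bitmap = FF.F....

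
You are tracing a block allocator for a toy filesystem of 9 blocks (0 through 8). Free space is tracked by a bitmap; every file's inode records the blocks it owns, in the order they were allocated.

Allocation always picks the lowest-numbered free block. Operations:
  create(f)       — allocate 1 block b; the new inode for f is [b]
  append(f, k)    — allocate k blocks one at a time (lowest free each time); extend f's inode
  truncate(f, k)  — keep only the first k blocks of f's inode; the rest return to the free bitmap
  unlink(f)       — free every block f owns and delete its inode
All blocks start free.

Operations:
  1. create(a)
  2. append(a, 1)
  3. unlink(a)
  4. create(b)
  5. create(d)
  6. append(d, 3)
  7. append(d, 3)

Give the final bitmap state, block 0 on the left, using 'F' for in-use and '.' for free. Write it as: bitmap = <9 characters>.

after create(a) → a:[0]  free=[F........]
after append(a, 1) → a:[0, 1]  free=[FF.......]
after unlink(a) →   free=[.........]
after create(b) → b:[0]  free=[F........]
after create(d) → b:[0], d:[1]  free=[FF.......]
after append(d, 3) → b:[0], d:[1, 2, 3, 4]  free=[FFFFF....]
after append(d, 3) → b:[0], d:[1, 2, 3, 4, 5, 6, 7]  free=[FFFFFFFF.]

bitmap = FFFFFFFF.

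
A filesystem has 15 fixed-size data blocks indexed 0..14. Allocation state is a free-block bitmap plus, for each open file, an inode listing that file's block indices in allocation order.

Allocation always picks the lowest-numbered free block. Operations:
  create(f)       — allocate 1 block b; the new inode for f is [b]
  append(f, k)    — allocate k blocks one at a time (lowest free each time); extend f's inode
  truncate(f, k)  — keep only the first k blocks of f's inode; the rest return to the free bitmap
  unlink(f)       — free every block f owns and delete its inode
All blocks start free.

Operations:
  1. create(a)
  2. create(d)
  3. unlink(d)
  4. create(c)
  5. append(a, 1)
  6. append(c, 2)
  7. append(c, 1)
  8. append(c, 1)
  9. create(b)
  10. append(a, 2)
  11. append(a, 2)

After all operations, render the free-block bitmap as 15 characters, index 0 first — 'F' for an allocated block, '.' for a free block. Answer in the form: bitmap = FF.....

after create(a) → a:[0]  free=[F..............]
after create(d) → a:[0], d:[1]  free=[FF.............]
after unlink(d) → a:[0]  free=[F..............]
after create(c) → a:[0], c:[1]  free=[FF.............]
after append(a, 1) → a:[0, 2], c:[1]  free=[FFF............]
after append(c, 2) → a:[0, 2], c:[1, 3, 4]  free=[FFFFF..........]
after append(c, 1) → a:[0, 2], c:[1, 3, 4, 5]  free=[FFFFFF.........]
after append(c, 1) → a:[0, 2], c:[1, 3, 4, 5, 6]  free=[FFFFFFF........]
after create(b) → a:[0, 2], b:[7], c:[1, 3, 4, 5, 6]  free=[FFFFFFFF.......]
after append(a, 2) → a:[0, 2, 8, 9], b:[7], c:[1, 3, 4, 5, 6]  free=[FFFFFFFFFF.....]
after append(a, 2) → a:[0, 2, 8, 9, 10, 11], b:[7], c:[1, 3, 4, 5, 6]  free=[FFFFFFFFFFFF...]

bitmap = FFFFFFFFFFFF...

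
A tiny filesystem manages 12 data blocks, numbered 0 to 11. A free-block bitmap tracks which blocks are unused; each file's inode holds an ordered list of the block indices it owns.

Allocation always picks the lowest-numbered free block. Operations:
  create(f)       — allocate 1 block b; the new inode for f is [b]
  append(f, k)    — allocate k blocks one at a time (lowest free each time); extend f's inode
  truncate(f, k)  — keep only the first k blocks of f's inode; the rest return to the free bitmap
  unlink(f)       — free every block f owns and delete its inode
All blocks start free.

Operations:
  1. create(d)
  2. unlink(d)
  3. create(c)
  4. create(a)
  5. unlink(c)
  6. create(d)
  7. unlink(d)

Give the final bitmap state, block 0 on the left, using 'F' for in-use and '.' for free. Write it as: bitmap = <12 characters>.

  1. create(d)  ⇒  F...........  {d→[0]}
  2. unlink(d)  ⇒  ............  {}
  3. create(c)  ⇒  F...........  {c→[0]}
  4. create(a)  ⇒  FF..........  {a→[1]; c→[0]}
  5. unlink(c)  ⇒  .F..........  {a→[1]}
  6. create(d)  ⇒  FF..........  {a→[1]; d→[0]}
  7. unlink(d)  ⇒  .F..........  {a→[1]}

bitmap = .F..........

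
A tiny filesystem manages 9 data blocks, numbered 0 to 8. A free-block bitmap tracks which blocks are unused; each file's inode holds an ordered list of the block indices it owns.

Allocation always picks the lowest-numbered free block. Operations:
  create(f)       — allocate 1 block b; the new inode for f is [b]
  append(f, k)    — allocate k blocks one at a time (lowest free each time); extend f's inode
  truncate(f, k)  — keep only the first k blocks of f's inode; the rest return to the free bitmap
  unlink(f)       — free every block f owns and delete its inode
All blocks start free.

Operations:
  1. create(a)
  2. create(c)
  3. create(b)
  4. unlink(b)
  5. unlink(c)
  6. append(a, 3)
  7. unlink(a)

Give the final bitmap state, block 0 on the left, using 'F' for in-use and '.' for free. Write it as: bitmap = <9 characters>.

after create(a) → a:[0]  free=[F........]
after create(c) → a:[0], c:[1]  free=[FF.......]
after create(b) → a:[0], b:[2], c:[1]  free=[FFF......]
after unlink(b) → a:[0], c:[1]  free=[FF.......]
after unlink(c) → a:[0]  free=[F........]
after append(a, 3) → a:[0, 1, 2, 3]  free=[FFFF.....]
after unlink(a) →   free=[.........]

bitmap = .........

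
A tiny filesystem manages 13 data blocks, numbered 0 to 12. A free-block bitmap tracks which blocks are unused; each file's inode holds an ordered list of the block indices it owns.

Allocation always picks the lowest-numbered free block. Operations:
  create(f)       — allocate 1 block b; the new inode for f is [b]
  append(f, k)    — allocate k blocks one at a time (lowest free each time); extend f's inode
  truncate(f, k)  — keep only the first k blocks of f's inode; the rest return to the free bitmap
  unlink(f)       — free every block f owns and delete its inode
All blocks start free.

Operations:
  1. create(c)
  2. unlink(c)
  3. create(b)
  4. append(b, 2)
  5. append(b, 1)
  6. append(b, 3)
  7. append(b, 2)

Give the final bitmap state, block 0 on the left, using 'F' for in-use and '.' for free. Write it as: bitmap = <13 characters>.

bitmap = FFFFFFFFF....

[1] create(c) — c=0 (map F............)
[2] unlink(c) —  (map .............)
[3] create(b) — b=0 (map F............)
[4] append(b, 2) — b=0,1,2 (map FFF..........)
[5] append(b, 1) — b=0,1,2,3 (map FFFF.........)
[6] append(b, 3) — b=0,1,2,3,4,5,6 (map FFFFFFF......)
[7] append(b, 2) — b=0,1,2,3,4,5,6,7,8 (map FFFFFFFFF....)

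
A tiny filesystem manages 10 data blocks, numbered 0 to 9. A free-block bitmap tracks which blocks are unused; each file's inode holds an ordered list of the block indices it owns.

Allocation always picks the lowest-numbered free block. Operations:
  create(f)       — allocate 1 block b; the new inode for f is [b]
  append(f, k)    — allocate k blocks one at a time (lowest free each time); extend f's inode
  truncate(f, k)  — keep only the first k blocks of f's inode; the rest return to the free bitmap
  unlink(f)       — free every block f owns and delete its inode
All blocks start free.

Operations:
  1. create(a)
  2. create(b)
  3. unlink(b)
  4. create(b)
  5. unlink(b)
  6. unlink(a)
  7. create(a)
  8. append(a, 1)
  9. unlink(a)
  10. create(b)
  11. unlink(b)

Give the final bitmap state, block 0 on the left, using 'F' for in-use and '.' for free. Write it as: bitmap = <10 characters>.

bitmap = ..........

[1] create(a) — a=0 (map F.........)
[2] create(b) — a=0 b=1 (map FF........)
[3] unlink(b) — a=0 (map F.........)
[4] create(b) — a=0 b=1 (map FF........)
[5] unlink(b) — a=0 (map F.........)
[6] unlink(a) —  (map ..........)
[7] create(a) — a=0 (map F.........)
[8] append(a, 1) — a=0,1 (map FF........)
[9] unlink(a) —  (map ..........)
[10] create(b) — b=0 (map F.........)
[11] unlink(b) —  (map ..........)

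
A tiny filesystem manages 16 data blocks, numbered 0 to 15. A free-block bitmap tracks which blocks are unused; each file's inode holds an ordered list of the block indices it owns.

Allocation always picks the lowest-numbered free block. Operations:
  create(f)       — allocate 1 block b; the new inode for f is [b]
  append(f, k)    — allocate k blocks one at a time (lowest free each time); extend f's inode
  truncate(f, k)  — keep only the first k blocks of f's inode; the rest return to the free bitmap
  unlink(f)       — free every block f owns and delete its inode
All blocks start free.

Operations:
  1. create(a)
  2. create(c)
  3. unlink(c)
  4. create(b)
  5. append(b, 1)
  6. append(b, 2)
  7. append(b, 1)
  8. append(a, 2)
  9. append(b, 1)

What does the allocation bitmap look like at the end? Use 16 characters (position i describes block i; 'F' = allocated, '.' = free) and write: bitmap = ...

[1] create(a) — a=0 (map F...............)
[2] create(c) — a=0 c=1 (map FF..............)
[3] unlink(c) — a=0 (map F...............)
[4] create(b) — a=0 b=1 (map FF..............)
[5] append(b, 1) — a=0 b=1,2 (map FFF.............)
[6] append(b, 2) — a=0 b=1,2,3,4 (map FFFFF...........)
[7] append(b, 1) — a=0 b=1,2,3,4,5 (map FFFFFF..........)
[8] append(a, 2) — a=0,6,7 b=1,2,3,4,5 (map FFFFFFFF........)
[9] append(b, 1) — a=0,6,7 b=1,2,3,4,5,8 (map FFFFFFFFF.......)

bitmap = FFFFFFFFF.......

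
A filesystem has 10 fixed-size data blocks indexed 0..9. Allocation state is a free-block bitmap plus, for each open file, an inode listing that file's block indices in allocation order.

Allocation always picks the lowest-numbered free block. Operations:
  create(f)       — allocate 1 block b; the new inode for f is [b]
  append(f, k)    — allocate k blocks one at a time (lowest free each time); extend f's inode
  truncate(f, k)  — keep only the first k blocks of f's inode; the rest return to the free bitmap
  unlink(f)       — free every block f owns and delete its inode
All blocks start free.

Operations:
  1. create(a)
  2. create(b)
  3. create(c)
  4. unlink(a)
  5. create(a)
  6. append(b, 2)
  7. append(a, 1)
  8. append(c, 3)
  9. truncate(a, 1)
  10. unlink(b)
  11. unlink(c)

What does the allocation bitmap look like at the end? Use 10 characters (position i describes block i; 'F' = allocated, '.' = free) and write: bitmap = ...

bitmap = F.........

after create(a) → a:[0]  free=[F.........]
after create(b) → a:[0], b:[1]  free=[FF........]
after create(c) → a:[0], b:[1], c:[2]  free=[FFF.......]
after unlink(a) → b:[1], c:[2]  free=[.FF.......]
after create(a) → a:[0], b:[1], c:[2]  free=[FFF.......]
after append(b, 2) → a:[0], b:[1, 3, 4], c:[2]  free=[FFFFF.....]
after append(a, 1) → a:[0, 5], b:[1, 3, 4], c:[2]  free=[FFFFFF....]
after append(c, 3) → a:[0, 5], b:[1, 3, 4], c:[2, 6, 7, 8]  free=[FFFFFFFFF.]
after truncate(a, 1) → a:[0], b:[1, 3, 4], c:[2, 6, 7, 8]  free=[FFFFF.FFF.]
after unlink(b) → a:[0], c:[2, 6, 7, 8]  free=[F.F...FFF.]
after unlink(c) → a:[0]  free=[F.........]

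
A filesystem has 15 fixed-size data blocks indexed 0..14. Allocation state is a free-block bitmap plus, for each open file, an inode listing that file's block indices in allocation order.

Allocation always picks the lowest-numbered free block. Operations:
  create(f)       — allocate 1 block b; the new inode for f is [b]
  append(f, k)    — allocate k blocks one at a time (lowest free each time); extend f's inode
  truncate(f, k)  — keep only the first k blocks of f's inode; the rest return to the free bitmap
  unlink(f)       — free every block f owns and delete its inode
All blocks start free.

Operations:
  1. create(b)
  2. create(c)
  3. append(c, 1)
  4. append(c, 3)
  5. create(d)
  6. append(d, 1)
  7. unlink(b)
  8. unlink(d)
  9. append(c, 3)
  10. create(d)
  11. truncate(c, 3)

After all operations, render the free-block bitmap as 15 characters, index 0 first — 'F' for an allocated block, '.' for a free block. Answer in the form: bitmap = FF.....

create(b): bitmap=F.............. | b=[0]
create(c): bitmap=FF............. | b=[0] c=[1]
append(c, 1): bitmap=FFF............ | b=[0] c=[1, 2]
append(c, 3): bitmap=FFFFFF......... | b=[0] c=[1, 2, 3, 4, 5]
create(d): bitmap=FFFFFFF........ | b=[0] c=[1, 2, 3, 4, 5] d=[6]
append(d, 1): bitmap=FFFFFFFF....... | b=[0] c=[1, 2, 3, 4, 5] d=[6, 7]
unlink(b): bitmap=.FFFFFFF....... | c=[1, 2, 3, 4, 5] d=[6, 7]
unlink(d): bitmap=.FFFFF......... | c=[1, 2, 3, 4, 5]
append(c, 3): bitmap=FFFFFFFF....... | c=[1, 2, 3, 4, 5, 0, 6, 7]
create(d): bitmap=FFFFFFFFF...... | c=[1, 2, 3, 4, 5, 0, 6, 7] d=[8]
truncate(c, 3): bitmap=.FFF....F...... | c=[1, 2, 3] d=[8]

bitmap = .FFF....F......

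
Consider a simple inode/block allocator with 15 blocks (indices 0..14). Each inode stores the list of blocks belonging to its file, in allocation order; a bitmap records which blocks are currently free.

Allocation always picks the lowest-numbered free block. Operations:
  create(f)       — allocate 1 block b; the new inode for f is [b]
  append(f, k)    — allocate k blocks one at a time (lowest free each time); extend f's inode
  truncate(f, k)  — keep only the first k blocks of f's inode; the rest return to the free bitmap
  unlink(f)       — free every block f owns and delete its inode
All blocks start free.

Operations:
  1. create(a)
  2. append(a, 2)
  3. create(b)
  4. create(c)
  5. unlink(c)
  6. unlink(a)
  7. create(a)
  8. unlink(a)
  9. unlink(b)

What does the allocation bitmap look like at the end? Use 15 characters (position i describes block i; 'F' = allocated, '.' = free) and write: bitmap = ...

after create(a) → a:[0]  free=[F..............]
after append(a, 2) → a:[0, 1, 2]  free=[FFF............]
after create(b) → a:[0, 1, 2], b:[3]  free=[FFFF...........]
after create(c) → a:[0, 1, 2], b:[3], c:[4]  free=[FFFFF..........]
after unlink(c) → a:[0, 1, 2], b:[3]  free=[FFFF...........]
after unlink(a) → b:[3]  free=[...F...........]
after create(a) → a:[0], b:[3]  free=[F..F...........]
after unlink(a) → b:[3]  free=[...F...........]
after unlink(b) →   free=[...............]

bitmap = ...............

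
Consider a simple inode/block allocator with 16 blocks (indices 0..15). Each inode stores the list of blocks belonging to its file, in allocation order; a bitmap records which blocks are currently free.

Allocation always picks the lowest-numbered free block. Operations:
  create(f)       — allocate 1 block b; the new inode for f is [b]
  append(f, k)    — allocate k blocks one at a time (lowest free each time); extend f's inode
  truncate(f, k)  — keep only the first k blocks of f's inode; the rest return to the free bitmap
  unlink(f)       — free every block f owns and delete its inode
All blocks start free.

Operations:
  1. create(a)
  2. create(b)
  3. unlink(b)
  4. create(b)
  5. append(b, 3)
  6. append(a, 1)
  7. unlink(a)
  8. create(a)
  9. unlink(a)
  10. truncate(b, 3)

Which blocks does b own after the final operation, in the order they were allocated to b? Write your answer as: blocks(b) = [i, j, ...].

after create(a) → a:[0]  free=[F...............]
after create(b) → a:[0], b:[1]  free=[FF..............]
after unlink(b) → a:[0]  free=[F...............]
after create(b) → a:[0], b:[1]  free=[FF..............]
after append(b, 3) → a:[0], b:[1, 2, 3, 4]  free=[FFFFF...........]
after append(a, 1) → a:[0, 5], b:[1, 2, 3, 4]  free=[FFFFFF..........]
after unlink(a) → b:[1, 2, 3, 4]  free=[.FFFF...........]
after create(a) → a:[0], b:[1, 2, 3, 4]  free=[FFFFF...........]
after unlink(a) → b:[1, 2, 3, 4]  free=[.FFFF...........]
after truncate(b, 3) → b:[1, 2, 3]  free=[.FFF............]

blocks(b) = [1, 2, 3]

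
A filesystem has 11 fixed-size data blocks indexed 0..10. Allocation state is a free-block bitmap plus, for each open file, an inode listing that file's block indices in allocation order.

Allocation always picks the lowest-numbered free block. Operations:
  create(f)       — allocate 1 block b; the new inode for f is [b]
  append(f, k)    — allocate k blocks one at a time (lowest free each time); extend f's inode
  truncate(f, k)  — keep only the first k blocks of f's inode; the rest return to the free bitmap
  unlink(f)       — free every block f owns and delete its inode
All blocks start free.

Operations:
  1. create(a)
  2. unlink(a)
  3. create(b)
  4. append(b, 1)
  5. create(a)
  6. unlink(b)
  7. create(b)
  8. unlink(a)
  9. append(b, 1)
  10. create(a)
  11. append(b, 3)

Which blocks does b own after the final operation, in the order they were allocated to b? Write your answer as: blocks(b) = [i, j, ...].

  1. create(a)  ⇒  F..........  {a→[0]}
  2. unlink(a)  ⇒  ...........  {}
  3. create(b)  ⇒  F..........  {b→[0]}
  4. append(b, 1)  ⇒  FF.........  {b→[0, 1]}
  5. create(a)  ⇒  FFF........  {a→[2]; b→[0, 1]}
  6. unlink(b)  ⇒  ..F........  {a→[2]}
  7. create(b)  ⇒  F.F........  {a→[2]; b→[0]}
  8. unlink(a)  ⇒  F..........  {b→[0]}
  9. append(b, 1)  ⇒  FF.........  {b→[0, 1]}
  10. create(a)  ⇒  FFF........  {a→[2]; b→[0, 1]}
  11. append(b, 3)  ⇒  FFFFFF.....  {a→[2]; b→[0, 1, 3, 4, 5]}

blocks(b) = [0, 1, 3, 4, 5]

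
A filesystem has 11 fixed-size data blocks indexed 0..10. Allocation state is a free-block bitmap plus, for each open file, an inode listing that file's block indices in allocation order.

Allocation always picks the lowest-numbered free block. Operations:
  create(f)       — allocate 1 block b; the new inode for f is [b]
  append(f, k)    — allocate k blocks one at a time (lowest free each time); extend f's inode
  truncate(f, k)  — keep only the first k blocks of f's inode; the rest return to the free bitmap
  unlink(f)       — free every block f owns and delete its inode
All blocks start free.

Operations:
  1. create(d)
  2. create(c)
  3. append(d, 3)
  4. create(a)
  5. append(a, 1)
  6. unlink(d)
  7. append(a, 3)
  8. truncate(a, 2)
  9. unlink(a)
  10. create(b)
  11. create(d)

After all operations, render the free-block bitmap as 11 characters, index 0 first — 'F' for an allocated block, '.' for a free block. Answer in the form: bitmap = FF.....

bitmap = FFF........

[1] create(d) — d=0 (map F..........)
[2] create(c) — c=1 d=0 (map FF.........)
[3] append(d, 3) — c=1 d=0,2,3,4 (map FFFFF......)
[4] create(a) — a=5 c=1 d=0,2,3,4 (map FFFFFF.....)
[5] append(a, 1) — a=5,6 c=1 d=0,2,3,4 (map FFFFFFF....)
[6] unlink(d) — a=5,6 c=1 (map .F...FF....)
[7] append(a, 3) — a=5,6,0,2,3 c=1 (map FFFF.FF....)
[8] truncate(a, 2) — a=5,6 c=1 (map .F...FF....)
[9] unlink(a) — c=1 (map .F.........)
[10] create(b) — b=0 c=1 (map FF.........)
[11] create(d) — b=0 c=1 d=2 (map FFF........)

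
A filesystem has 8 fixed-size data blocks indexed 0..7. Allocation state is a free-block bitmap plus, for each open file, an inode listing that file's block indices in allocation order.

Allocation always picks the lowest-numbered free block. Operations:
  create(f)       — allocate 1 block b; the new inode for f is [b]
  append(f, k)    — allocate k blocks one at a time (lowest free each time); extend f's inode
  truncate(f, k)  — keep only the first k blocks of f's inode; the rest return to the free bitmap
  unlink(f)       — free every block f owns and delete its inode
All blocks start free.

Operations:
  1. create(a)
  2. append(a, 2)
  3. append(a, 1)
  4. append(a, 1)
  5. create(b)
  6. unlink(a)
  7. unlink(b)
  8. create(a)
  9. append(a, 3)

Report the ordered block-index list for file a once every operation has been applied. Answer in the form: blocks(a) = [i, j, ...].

[1] create(a) — a=0 (map F.......)
[2] append(a, 2) — a=0,1,2 (map FFF.....)
[3] append(a, 1) — a=0,1,2,3 (map FFFF....)
[4] append(a, 1) — a=0,1,2,3,4 (map FFFFF...)
[5] create(b) — a=0,1,2,3,4 b=5 (map FFFFFF..)
[6] unlink(a) — b=5 (map .....F..)
[7] unlink(b) —  (map ........)
[8] create(a) — a=0 (map F.......)
[9] append(a, 3) — a=0,1,2,3 (map FFFF....)

blocks(a) = [0, 1, 2, 3]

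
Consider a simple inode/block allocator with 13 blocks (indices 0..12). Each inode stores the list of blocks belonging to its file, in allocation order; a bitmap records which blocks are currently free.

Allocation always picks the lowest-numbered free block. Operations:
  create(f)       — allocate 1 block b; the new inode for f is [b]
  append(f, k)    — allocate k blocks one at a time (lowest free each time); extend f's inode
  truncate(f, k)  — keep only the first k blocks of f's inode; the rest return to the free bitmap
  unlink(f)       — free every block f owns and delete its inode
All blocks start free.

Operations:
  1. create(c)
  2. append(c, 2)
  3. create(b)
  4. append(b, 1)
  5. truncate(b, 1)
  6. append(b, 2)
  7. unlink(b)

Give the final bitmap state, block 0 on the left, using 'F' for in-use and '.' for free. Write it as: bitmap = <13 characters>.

after create(c) → c:[0]  free=[F............]
after append(c, 2) → c:[0, 1, 2]  free=[FFF..........]
after create(b) → b:[3], c:[0, 1, 2]  free=[FFFF.........]
after append(b, 1) → b:[3, 4], c:[0, 1, 2]  free=[FFFFF........]
after truncate(b, 1) → b:[3], c:[0, 1, 2]  free=[FFFF.........]
after append(b, 2) → b:[3, 4, 5], c:[0, 1, 2]  free=[FFFFFF.......]
after unlink(b) → c:[0, 1, 2]  free=[FFF..........]

bitmap = FFF..........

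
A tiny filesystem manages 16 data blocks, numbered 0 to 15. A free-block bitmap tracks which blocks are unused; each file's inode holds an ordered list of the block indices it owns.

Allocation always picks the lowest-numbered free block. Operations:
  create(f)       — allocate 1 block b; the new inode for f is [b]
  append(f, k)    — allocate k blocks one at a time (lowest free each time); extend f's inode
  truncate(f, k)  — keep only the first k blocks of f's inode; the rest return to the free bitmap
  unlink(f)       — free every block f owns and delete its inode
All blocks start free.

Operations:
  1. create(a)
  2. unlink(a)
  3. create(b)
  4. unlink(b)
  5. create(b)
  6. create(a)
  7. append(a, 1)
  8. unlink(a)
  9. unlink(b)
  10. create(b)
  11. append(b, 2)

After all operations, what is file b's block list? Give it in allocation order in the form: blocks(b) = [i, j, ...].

blocks(b) = [0, 1, 2]

after create(a) → a:[0]  free=[F...............]
after unlink(a) →   free=[................]
after create(b) → b:[0]  free=[F...............]
after unlink(b) →   free=[................]
after create(b) → b:[0]  free=[F...............]
after create(a) → a:[1], b:[0]  free=[FF..............]
after append(a, 1) → a:[1, 2], b:[0]  free=[FFF.............]
after unlink(a) → b:[0]  free=[F...............]
after unlink(b) →   free=[................]
after create(b) → b:[0]  free=[F...............]
after append(b, 2) → b:[0, 1, 2]  free=[FFF.............]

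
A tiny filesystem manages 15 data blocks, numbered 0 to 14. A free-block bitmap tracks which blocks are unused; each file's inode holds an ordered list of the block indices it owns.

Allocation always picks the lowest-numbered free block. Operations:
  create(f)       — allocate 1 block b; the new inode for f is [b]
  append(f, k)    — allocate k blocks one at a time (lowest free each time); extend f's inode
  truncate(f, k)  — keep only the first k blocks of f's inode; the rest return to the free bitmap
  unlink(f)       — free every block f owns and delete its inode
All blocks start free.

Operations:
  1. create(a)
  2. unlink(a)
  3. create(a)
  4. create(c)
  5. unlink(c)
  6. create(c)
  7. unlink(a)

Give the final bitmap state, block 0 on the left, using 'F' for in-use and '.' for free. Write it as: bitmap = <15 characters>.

bitmap = .F.............

  1. create(a)  ⇒  F..............  {a→[0]}
  2. unlink(a)  ⇒  ...............  {}
  3. create(a)  ⇒  F..............  {a→[0]}
  4. create(c)  ⇒  FF.............  {a→[0]; c→[1]}
  5. unlink(c)  ⇒  F..............  {a→[0]}
  6. create(c)  ⇒  FF.............  {a→[0]; c→[1]}
  7. unlink(a)  ⇒  .F.............  {c→[1]}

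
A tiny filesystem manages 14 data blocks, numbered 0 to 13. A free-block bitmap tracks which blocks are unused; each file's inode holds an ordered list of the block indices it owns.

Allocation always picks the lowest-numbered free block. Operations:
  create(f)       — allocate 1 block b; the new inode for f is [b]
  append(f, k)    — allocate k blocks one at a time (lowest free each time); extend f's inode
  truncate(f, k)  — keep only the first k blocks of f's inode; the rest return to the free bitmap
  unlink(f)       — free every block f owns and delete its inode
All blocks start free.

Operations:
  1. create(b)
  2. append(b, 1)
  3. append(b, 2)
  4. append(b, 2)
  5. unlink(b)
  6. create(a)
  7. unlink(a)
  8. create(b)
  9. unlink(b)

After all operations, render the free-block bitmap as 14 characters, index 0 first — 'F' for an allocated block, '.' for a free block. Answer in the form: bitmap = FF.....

bitmap = ..............

[1] create(b) — b=0 (map F.............)
[2] append(b, 1) — b=0,1 (map FF............)
[3] append(b, 2) — b=0,1,2,3 (map FFFF..........)
[4] append(b, 2) — b=0,1,2,3,4,5 (map FFFFFF........)
[5] unlink(b) —  (map ..............)
[6] create(a) — a=0 (map F.............)
[7] unlink(a) —  (map ..............)
[8] create(b) — b=0 (map F.............)
[9] unlink(b) —  (map ..............)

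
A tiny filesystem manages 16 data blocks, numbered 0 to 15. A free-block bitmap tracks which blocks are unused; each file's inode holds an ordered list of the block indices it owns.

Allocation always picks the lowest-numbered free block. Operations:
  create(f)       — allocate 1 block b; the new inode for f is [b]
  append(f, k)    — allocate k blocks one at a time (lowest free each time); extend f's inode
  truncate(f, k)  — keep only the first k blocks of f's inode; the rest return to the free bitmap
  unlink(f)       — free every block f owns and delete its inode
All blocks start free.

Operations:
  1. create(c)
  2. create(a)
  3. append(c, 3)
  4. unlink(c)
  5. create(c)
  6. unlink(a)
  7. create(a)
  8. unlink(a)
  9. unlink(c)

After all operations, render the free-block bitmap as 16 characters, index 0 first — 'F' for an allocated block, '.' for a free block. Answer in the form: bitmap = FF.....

  1. create(c)  ⇒  F...............  {c→[0]}
  2. create(a)  ⇒  FF..............  {a→[1]; c→[0]}
  3. append(c, 3)  ⇒  FFFFF...........  {a→[1]; c→[0, 2, 3, 4]}
  4. unlink(c)  ⇒  .F..............  {a→[1]}
  5. create(c)  ⇒  FF..............  {a→[1]; c→[0]}
  6. unlink(a)  ⇒  F...............  {c→[0]}
  7. create(a)  ⇒  FF..............  {a→[1]; c→[0]}
  8. unlink(a)  ⇒  F...............  {c→[0]}
  9. unlink(c)  ⇒  ................  {}

bitmap = ................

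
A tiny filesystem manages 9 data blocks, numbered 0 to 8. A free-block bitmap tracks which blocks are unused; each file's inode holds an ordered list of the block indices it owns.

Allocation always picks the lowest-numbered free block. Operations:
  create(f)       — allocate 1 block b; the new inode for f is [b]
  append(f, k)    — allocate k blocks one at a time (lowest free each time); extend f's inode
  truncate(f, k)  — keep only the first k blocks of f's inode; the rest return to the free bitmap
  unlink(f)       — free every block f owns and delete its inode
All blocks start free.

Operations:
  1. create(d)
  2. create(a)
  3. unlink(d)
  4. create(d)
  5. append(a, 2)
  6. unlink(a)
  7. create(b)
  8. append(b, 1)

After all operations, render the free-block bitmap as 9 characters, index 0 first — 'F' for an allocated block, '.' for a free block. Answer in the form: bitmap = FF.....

bitmap = FFF......

[1] create(d) — d=0 (map F........)
[2] create(a) — a=1 d=0 (map FF.......)
[3] unlink(d) — a=1 (map .F.......)
[4] create(d) — a=1 d=0 (map FF.......)
[5] append(a, 2) — a=1,2,3 d=0 (map FFFF.....)
[6] unlink(a) — d=0 (map F........)
[7] create(b) — b=1 d=0 (map FF.......)
[8] append(b, 1) — b=1,2 d=0 (map FFF......)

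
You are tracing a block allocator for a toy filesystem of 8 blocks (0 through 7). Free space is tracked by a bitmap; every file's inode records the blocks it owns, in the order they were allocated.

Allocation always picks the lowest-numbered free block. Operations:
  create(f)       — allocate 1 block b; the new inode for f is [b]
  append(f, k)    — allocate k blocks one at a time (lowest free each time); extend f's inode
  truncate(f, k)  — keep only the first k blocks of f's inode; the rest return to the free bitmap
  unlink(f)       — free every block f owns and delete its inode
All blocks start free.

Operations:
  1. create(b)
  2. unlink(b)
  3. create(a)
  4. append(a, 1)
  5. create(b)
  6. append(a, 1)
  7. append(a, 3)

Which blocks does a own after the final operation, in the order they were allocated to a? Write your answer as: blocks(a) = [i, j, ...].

create(b): bitmap=F....... | b=[0]
unlink(b): bitmap=........ | 
create(a): bitmap=F....... | a=[0]
append(a, 1): bitmap=FF...... | a=[0, 1]
create(b): bitmap=FFF..... | a=[0, 1] b=[2]
append(a, 1): bitmap=FFFF.... | a=[0, 1, 3] b=[2]
append(a, 3): bitmap=FFFFFFF. | a=[0, 1, 3, 4, 5, 6] b=[2]

blocks(a) = [0, 1, 3, 4, 5, 6]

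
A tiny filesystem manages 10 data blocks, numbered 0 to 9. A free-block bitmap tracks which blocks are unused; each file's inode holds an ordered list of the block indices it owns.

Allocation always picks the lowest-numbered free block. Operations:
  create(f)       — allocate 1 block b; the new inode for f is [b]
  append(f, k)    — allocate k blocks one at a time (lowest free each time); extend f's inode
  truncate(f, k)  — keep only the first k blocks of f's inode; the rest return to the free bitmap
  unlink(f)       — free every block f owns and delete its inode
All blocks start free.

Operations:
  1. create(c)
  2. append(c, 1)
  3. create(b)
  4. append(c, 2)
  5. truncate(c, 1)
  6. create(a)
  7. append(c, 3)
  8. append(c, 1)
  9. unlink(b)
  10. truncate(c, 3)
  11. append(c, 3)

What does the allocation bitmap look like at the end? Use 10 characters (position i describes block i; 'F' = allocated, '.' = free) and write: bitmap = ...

bitmap = FFFFFFF...

[1] create(c) — c=0 (map F.........)
[2] append(c, 1) — c=0,1 (map FF........)
[3] create(b) — b=2 c=0,1 (map FFF.......)
[4] append(c, 2) — b=2 c=0,1,3,4 (map FFFFF.....)
[5] truncate(c, 1) — b=2 c=0 (map F.F.......)
[6] create(a) — a=1 b=2 c=0 (map FFF.......)
[7] append(c, 3) — a=1 b=2 c=0,3,4,5 (map FFFFFF....)
[8] append(c, 1) — a=1 b=2 c=0,3,4,5,6 (map FFFFFFF...)
[9] unlink(b) — a=1 c=0,3,4,5,6 (map FF.FFFF...)
[10] truncate(c, 3) — a=1 c=0,3,4 (map FF.FF.....)
[11] append(c, 3) — a=1 c=0,3,4,2,5,6 (map FFFFFFF...)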